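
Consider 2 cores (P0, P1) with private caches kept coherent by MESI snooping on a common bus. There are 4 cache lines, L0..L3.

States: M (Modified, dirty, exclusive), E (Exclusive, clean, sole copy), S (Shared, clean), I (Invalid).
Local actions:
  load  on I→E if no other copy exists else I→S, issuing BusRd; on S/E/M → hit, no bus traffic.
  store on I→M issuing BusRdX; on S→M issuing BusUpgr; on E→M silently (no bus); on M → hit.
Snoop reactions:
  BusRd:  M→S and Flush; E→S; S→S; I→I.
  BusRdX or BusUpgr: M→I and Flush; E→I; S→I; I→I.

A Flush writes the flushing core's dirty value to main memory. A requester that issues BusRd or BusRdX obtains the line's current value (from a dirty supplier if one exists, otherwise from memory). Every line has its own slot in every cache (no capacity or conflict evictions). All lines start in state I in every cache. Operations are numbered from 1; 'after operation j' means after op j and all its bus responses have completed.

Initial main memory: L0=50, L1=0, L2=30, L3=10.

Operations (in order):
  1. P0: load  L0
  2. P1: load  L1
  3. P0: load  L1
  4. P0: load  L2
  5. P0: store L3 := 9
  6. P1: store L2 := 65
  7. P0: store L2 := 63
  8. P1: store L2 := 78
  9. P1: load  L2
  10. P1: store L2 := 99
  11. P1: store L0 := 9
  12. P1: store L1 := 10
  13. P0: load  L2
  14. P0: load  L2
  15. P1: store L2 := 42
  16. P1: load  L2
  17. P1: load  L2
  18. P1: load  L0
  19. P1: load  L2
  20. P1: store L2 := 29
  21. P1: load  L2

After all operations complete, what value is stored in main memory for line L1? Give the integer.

memory[L1] = 0

  op1 P0: load  L0 → E/I on L0; bus BusRd; mem=50
  op2 P1: load  L1 → I/E on L1; bus BusRd; mem=0
  op3 P0: load  L1 → S/S on L1; bus BusRd; mem=0
  op4 P0: load  L2 → E/I on L2; bus BusRd; mem=30
  op5 P0: store L3 := 9 → M/I on L3; bus BusRdX; mem=10
  op6 P1: store L2 := 65 → I/M on L2; bus BusRdX; mem=30
  op7 P0: store L2 := 63 → M/I on L2; bus BusRdX Flush; mem=65
  op8 P1: store L2 := 78 → I/M on L2; bus BusRdX Flush; mem=63
  op9 P1: load  L2 → I/M on L2; bus (none); mem=63
  op10 P1: store L2 := 99 → I/M on L2; bus (none); mem=63
  op11 P1: store L0 := 9 → I/M on L0; bus BusRdX; mem=50
  op12 P1: store L1 := 10 → I/M on L1; bus BusUpgr; mem=0
  op13 P0: load  L2 → S/S on L2; bus BusRd Flush; mem=99
  op14 P0: load  L2 → S/S on L2; bus (none); mem=99
  op15 P1: store L2 := 42 → I/M on L2; bus BusUpgr; mem=99
  op16 P1: load  L2 → I/M on L2; bus (none); mem=99
  op17 P1: load  L2 → I/M on L2; bus (none); mem=99
  op18 P1: load  L0 → I/M on L0; bus (none); mem=50
  op19 P1: load  L2 → I/M on L2; bus (none); mem=99
  op20 P1: store L2 := 29 → I/M on L2; bus (none); mem=99
  op21 P1: load  L2 → I/M on L2; bus (none); mem=99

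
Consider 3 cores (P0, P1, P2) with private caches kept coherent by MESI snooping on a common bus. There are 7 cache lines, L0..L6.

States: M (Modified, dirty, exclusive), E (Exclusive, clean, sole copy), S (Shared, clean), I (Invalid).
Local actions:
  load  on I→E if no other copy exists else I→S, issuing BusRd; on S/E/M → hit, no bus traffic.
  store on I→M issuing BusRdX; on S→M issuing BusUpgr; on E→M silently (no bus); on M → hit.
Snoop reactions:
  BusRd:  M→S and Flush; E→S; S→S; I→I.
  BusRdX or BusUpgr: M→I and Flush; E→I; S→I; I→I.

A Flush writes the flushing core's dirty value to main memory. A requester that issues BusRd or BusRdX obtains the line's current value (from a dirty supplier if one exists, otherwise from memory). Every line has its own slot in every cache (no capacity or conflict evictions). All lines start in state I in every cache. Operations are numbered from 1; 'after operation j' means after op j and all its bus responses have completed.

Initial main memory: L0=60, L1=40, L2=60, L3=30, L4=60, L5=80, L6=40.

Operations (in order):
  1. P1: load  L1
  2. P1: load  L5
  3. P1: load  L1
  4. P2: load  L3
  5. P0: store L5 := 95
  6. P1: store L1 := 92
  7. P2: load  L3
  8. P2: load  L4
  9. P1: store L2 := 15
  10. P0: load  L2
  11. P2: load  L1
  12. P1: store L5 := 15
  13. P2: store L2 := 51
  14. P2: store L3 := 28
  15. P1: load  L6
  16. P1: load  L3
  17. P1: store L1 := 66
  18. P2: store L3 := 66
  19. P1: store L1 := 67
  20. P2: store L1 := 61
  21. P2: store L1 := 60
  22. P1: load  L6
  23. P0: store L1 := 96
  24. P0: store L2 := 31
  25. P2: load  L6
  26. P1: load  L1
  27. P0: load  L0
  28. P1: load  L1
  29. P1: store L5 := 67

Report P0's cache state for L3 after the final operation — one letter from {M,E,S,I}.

state = I

1. P1: load  L1  bus=[BusRd]  L1: P0=I P1=E P2=I  mem[L1]=40
2. P1: load  L5  bus=[BusRd]  L5: P0=I P1=E P2=I  mem[L5]=80
3. P1: load  L1  bus=[-]  L1: P0=I P1=E P2=I  mem[L1]=40
4. P2: load  L3  bus=[BusRd]  L3: P0=I P1=I P2=E  mem[L3]=30
5. P0: store L5 := 95  bus=[BusRdX]  L5: P0=M P1=I P2=I  mem[L5]=80
6. P1: store L1 := 92  bus=[-]  L1: P0=I P1=M P2=I  mem[L1]=40
7. P2: load  L3  bus=[-]  L3: P0=I P1=I P2=E  mem[L3]=30
8. P2: load  L4  bus=[BusRd]  L4: P0=I P1=I P2=E  mem[L4]=60
9. P1: store L2 := 15  bus=[BusRdX]  L2: P0=I P1=M P2=I  mem[L2]=60
10. P0: load  L2  bus=[BusRd,Flush]  L2: P0=S P1=S P2=I  mem[L2]=15
11. P2: load  L1  bus=[BusRd,Flush]  L1: P0=I P1=S P2=S  mem[L1]=92
12. P1: store L5 := 15  bus=[BusRdX,Flush]  L5: P0=I P1=M P2=I  mem[L5]=95
13. P2: store L2 := 51  bus=[BusRdX]  L2: P0=I P1=I P2=M  mem[L2]=15
14. P2: store L3 := 28  bus=[-]  L3: P0=I P1=I P2=M  mem[L3]=30
15. P1: load  L6  bus=[BusRd]  L6: P0=I P1=E P2=I  mem[L6]=40
16. P1: load  L3  bus=[BusRd,Flush]  L3: P0=I P1=S P2=S  mem[L3]=28
17. P1: store L1 := 66  bus=[BusUpgr]  L1: P0=I P1=M P2=I  mem[L1]=92
18. P2: store L3 := 66  bus=[BusUpgr]  L3: P0=I P1=I P2=M  mem[L3]=28
19. P1: store L1 := 67  bus=[-]  L1: P0=I P1=M P2=I  mem[L1]=92
20. P2: store L1 := 61  bus=[BusRdX,Flush]  L1: P0=I P1=I P2=M  mem[L1]=67
21. P2: store L1 := 60  bus=[-]  L1: P0=I P1=I P2=M  mem[L1]=67
22. P1: load  L6  bus=[-]  L6: P0=I P1=E P2=I  mem[L6]=40
23. P0: store L1 := 96  bus=[BusRdX,Flush]  L1: P0=M P1=I P2=I  mem[L1]=60
24. P0: store L2 := 31  bus=[BusRdX,Flush]  L2: P0=M P1=I P2=I  mem[L2]=51
25. P2: load  L6  bus=[BusRd]  L6: P0=I P1=S P2=S  mem[L6]=40
26. P1: load  L1  bus=[BusRd,Flush]  L1: P0=S P1=S P2=I  mem[L1]=96
27. P0: load  L0  bus=[BusRd]  L0: P0=E P1=I P2=I  mem[L0]=60
28. P1: load  L1  bus=[-]  L1: P0=S P1=S P2=I  mem[L1]=96
29. P1: store L5 := 67  bus=[-]  L5: P0=I P1=M P2=I  mem[L5]=95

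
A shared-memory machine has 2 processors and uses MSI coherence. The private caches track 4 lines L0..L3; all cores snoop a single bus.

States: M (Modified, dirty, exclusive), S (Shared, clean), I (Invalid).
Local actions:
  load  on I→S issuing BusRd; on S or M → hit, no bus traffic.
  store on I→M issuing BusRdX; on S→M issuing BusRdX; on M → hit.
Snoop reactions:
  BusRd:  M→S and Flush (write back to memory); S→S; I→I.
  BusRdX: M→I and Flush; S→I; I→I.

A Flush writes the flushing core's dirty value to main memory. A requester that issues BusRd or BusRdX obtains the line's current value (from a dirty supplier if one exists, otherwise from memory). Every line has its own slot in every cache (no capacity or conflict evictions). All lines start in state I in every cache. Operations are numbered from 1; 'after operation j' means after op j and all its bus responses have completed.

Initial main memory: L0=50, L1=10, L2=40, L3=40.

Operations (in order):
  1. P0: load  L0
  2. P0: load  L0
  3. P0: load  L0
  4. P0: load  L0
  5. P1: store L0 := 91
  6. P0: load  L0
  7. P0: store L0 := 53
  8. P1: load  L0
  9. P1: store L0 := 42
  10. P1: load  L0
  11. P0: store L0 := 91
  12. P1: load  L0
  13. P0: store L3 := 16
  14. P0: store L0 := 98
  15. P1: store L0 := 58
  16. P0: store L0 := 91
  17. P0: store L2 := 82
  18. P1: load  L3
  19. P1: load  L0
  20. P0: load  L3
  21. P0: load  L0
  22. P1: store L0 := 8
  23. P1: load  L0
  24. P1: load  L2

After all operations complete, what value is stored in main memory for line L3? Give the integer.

memory[L3] = 16

  op1 P0: load  L0 → S/I on L0; bus BusRd; mem=50
  op2 P0: load  L0 → S/I on L0; bus (none); mem=50
  op3 P0: load  L0 → S/I on L0; bus (none); mem=50
  op4 P0: load  L0 → S/I on L0; bus (none); mem=50
  op5 P1: store L0 := 91 → I/M on L0; bus BusRdX; mem=50
  op6 P0: load  L0 → S/S on L0; bus BusRd Flush; mem=91
  op7 P0: store L0 := 53 → M/I on L0; bus BusRdX; mem=91
  op8 P1: load  L0 → S/S on L0; bus BusRd Flush; mem=53
  op9 P1: store L0 := 42 → I/M on L0; bus BusRdX; mem=53
  op10 P1: load  L0 → I/M on L0; bus (none); mem=53
  op11 P0: store L0 := 91 → M/I on L0; bus BusRdX Flush; mem=42
  op12 P1: load  L0 → S/S on L0; bus BusRd Flush; mem=91
  op13 P0: store L3 := 16 → M/I on L3; bus BusRdX; mem=40
  op14 P0: store L0 := 98 → M/I on L0; bus BusRdX; mem=91
  op15 P1: store L0 := 58 → I/M on L0; bus BusRdX Flush; mem=98
  op16 P0: store L0 := 91 → M/I on L0; bus BusRdX Flush; mem=58
  op17 P0: store L2 := 82 → M/I on L2; bus BusRdX; mem=40
  op18 P1: load  L3 → S/S on L3; bus BusRd Flush; mem=16
  op19 P1: load  L0 → S/S on L0; bus BusRd Flush; mem=91
  op20 P0: load  L3 → S/S on L3; bus (none); mem=16
  op21 P0: load  L0 → S/S on L0; bus (none); mem=91
  op22 P1: store L0 := 8 → I/M on L0; bus BusRdX; mem=91
  op23 P1: load  L0 → I/M on L0; bus (none); mem=91
  op24 P1: load  L2 → S/S on L2; bus BusRd Flush; mem=82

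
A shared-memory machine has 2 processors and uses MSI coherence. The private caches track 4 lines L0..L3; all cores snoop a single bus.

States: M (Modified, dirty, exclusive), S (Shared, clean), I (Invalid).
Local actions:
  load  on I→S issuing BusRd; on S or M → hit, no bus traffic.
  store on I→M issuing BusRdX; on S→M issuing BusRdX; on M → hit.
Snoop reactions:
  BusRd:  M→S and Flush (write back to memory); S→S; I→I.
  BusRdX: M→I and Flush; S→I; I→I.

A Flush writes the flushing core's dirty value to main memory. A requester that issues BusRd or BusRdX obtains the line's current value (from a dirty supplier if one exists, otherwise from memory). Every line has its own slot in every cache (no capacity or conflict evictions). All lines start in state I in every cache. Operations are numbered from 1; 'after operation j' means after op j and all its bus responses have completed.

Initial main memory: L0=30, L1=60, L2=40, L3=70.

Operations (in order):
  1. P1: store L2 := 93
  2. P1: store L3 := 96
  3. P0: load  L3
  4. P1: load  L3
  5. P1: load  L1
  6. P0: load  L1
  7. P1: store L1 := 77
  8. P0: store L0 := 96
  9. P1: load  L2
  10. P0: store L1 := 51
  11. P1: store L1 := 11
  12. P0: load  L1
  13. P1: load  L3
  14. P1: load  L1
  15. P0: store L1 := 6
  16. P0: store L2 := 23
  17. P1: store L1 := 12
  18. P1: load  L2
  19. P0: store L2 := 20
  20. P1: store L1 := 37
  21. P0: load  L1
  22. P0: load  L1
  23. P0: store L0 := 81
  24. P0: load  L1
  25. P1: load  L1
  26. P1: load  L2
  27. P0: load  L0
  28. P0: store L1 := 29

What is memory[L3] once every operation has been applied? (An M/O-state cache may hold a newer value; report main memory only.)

step 1: P1: store L2 := 93  ⟶  IM  (L2)  txn=BusRdX  M[L2]=40
step 2: P1: store L3 := 96  ⟶  IM  (L3)  txn=BusRdX  M[L3]=70
step 3: P0: load  L3  ⟶  SS  (L3)  txn=BusRd+Flush  M[L3]=96
step 4: P1: load  L3  ⟶  SS  (L3)  txn=∅  M[L3]=96
step 5: P1: load  L1  ⟶  IS  (L1)  txn=BusRd  M[L1]=60
step 6: P0: load  L1  ⟶  SS  (L1)  txn=BusRd  M[L1]=60
step 7: P1: store L1 := 77  ⟶  IM  (L1)  txn=BusRdX  M[L1]=60
step 8: P0: store L0 := 96  ⟶  MI  (L0)  txn=BusRdX  M[L0]=30
step 9: P1: load  L2  ⟶  IM  (L2)  txn=∅  M[L2]=40
step 10: P0: store L1 := 51  ⟶  MI  (L1)  txn=BusRdX+Flush  M[L1]=77
step 11: P1: store L1 := 11  ⟶  IM  (L1)  txn=BusRdX+Flush  M[L1]=51
step 12: P0: load  L1  ⟶  SS  (L1)  txn=BusRd+Flush  M[L1]=11
step 13: P1: load  L3  ⟶  SS  (L3)  txn=∅  M[L3]=96
step 14: P1: load  L1  ⟶  SS  (L1)  txn=∅  M[L1]=11
step 15: P0: store L1 := 6  ⟶  MI  (L1)  txn=BusRdX  M[L1]=11
step 16: P0: store L2 := 23  ⟶  MI  (L2)  txn=BusRdX+Flush  M[L2]=93
step 17: P1: store L1 := 12  ⟶  IM  (L1)  txn=BusRdX+Flush  M[L1]=6
step 18: P1: load  L2  ⟶  SS  (L2)  txn=BusRd+Flush  M[L2]=23
step 19: P0: store L2 := 20  ⟶  MI  (L2)  txn=BusRdX  M[L2]=23
step 20: P1: store L1 := 37  ⟶  IM  (L1)  txn=∅  M[L1]=6
step 21: P0: load  L1  ⟶  SS  (L1)  txn=BusRd+Flush  M[L1]=37
step 22: P0: load  L1  ⟶  SS  (L1)  txn=∅  M[L1]=37
step 23: P0: store L0 := 81  ⟶  MI  (L0)  txn=∅  M[L0]=30
step 24: P0: load  L1  ⟶  SS  (L1)  txn=∅  M[L1]=37
step 25: P1: load  L1  ⟶  SS  (L1)  txn=∅  M[L1]=37
step 26: P1: load  L2  ⟶  SS  (L2)  txn=BusRd+Flush  M[L2]=20
step 27: P0: load  L0  ⟶  MI  (L0)  txn=∅  M[L0]=30
step 28: P0: store L1 := 29  ⟶  MI  (L1)  txn=BusRdX  M[L1]=37

memory[L3] = 96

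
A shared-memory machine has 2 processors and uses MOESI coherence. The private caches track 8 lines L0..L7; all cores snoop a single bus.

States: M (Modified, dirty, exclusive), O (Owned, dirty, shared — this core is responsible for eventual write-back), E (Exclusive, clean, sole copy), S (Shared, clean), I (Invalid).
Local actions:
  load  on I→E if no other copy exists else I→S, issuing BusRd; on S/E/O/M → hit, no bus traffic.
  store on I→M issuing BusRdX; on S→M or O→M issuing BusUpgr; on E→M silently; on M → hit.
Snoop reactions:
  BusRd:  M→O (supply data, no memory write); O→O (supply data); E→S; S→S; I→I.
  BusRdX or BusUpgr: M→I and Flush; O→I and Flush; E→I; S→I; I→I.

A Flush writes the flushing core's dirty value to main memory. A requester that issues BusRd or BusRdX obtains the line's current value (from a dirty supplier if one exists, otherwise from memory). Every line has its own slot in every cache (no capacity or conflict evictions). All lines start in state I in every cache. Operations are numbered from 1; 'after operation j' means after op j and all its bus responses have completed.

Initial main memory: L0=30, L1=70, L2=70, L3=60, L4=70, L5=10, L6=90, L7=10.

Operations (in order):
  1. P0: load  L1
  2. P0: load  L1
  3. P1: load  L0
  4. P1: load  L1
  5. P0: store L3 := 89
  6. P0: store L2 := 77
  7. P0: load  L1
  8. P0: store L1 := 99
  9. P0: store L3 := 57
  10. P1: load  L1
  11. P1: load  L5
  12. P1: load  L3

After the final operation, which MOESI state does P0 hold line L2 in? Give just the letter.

step 1: P0: load  L1  ⟶  EI  (L1)  txn=BusRd  M[L1]=70
step 2: P0: load  L1  ⟶  EI  (L1)  txn=∅  M[L1]=70
step 3: P1: load  L0  ⟶  IE  (L0)  txn=BusRd  M[L0]=30
step 4: P1: load  L1  ⟶  SS  (L1)  txn=BusRd  M[L1]=70
step 5: P0: store L3 := 89  ⟶  MI  (L3)  txn=BusRdX  M[L3]=60
step 6: P0: store L2 := 77  ⟶  MI  (L2)  txn=BusRdX  M[L2]=70
step 7: P0: load  L1  ⟶  SS  (L1)  txn=∅  M[L1]=70
step 8: P0: store L1 := 99  ⟶  MI  (L1)  txn=BusUpgr  M[L1]=70
step 9: P0: store L3 := 57  ⟶  MI  (L3)  txn=∅  M[L3]=60
step 10: P1: load  L1  ⟶  OS  (L1)  txn=BusRd  M[L1]=70
step 11: P1: load  L5  ⟶  IE  (L5)  txn=BusRd  M[L5]=10
step 12: P1: load  L3  ⟶  OS  (L3)  txn=BusRd  M[L3]=60

state = M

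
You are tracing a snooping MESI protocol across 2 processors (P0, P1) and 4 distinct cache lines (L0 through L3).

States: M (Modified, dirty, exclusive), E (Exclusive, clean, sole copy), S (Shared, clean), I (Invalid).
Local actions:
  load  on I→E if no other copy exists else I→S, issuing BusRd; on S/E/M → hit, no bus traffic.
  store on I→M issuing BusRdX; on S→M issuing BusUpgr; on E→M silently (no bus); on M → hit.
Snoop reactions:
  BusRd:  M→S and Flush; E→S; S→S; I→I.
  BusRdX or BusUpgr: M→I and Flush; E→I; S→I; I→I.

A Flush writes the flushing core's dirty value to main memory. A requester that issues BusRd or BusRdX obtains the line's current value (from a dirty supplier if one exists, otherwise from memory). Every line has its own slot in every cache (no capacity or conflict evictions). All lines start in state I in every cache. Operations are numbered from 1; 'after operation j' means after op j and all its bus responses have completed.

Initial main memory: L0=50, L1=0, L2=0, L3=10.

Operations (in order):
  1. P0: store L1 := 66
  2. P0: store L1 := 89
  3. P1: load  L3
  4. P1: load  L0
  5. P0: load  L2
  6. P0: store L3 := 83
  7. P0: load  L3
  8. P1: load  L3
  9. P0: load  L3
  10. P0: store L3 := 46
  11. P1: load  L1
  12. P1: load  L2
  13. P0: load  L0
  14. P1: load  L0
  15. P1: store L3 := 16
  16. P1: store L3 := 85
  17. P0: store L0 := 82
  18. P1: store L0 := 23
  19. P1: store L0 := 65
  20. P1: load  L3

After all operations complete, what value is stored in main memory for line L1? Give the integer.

memory[L1] = 89

1. P0: store L1 := 66  bus=[BusRdX]  L1: P0=M P1=I  mem[L1]=0
2. P0: store L1 := 89  bus=[-]  L1: P0=M P1=I  mem[L1]=0
3. P1: load  L3  bus=[BusRd]  L3: P0=I P1=E  mem[L3]=10
4. P1: load  L0  bus=[BusRd]  L0: P0=I P1=E  mem[L0]=50
5. P0: load  L2  bus=[BusRd]  L2: P0=E P1=I  mem[L2]=0
6. P0: store L3 := 83  bus=[BusRdX]  L3: P0=M P1=I  mem[L3]=10
7. P0: load  L3  bus=[-]  L3: P0=M P1=I  mem[L3]=10
8. P1: load  L3  bus=[BusRd,Flush]  L3: P0=S P1=S  mem[L3]=83
9. P0: load  L3  bus=[-]  L3: P0=S P1=S  mem[L3]=83
10. P0: store L3 := 46  bus=[BusUpgr]  L3: P0=M P1=I  mem[L3]=83
11. P1: load  L1  bus=[BusRd,Flush]  L1: P0=S P1=S  mem[L1]=89
12. P1: load  L2  bus=[BusRd]  L2: P0=S P1=S  mem[L2]=0
13. P0: load  L0  bus=[BusRd]  L0: P0=S P1=S  mem[L0]=50
14. P1: load  L0  bus=[-]  L0: P0=S P1=S  mem[L0]=50
15. P1: store L3 := 16  bus=[BusRdX,Flush]  L3: P0=I P1=M  mem[L3]=46
16. P1: store L3 := 85  bus=[-]  L3: P0=I P1=M  mem[L3]=46
17. P0: store L0 := 82  bus=[BusUpgr]  L0: P0=M P1=I  mem[L0]=50
18. P1: store L0 := 23  bus=[BusRdX,Flush]  L0: P0=I P1=M  mem[L0]=82
19. P1: store L0 := 65  bus=[-]  L0: P0=I P1=M  mem[L0]=82
20. P1: load  L3  bus=[-]  L3: P0=I P1=M  mem[L3]=46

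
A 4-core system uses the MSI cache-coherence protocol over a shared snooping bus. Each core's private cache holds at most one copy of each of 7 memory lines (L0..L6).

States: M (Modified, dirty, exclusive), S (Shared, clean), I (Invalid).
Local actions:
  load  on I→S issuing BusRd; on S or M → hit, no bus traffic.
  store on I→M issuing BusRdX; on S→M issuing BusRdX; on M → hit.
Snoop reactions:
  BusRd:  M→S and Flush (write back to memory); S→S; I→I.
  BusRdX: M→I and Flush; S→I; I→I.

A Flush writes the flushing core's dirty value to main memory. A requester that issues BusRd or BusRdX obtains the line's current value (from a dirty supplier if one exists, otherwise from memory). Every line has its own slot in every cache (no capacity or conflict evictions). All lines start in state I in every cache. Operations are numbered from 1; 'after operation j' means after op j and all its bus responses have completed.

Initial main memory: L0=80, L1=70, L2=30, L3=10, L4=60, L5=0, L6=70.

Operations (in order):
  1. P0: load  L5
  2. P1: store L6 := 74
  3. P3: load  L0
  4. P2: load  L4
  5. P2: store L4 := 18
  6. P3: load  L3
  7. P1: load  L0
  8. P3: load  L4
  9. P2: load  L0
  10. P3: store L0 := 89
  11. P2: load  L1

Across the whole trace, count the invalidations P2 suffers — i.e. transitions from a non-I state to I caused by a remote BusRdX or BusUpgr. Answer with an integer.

invalidations = 1

  op1 P0: load  L5 → S/I/I/I on L5; bus BusRd; mem=0
  op2 P1: store L6 := 74 → I/M/I/I on L6; bus BusRdX; mem=70
  op3 P3: load  L0 → I/I/I/S on L0; bus BusRd; mem=80
  op4 P2: load  L4 → I/I/S/I on L4; bus BusRd; mem=60
  op5 P2: store L4 := 18 → I/I/M/I on L4; bus BusRdX; mem=60
  op6 P3: load  L3 → I/I/I/S on L3; bus BusRd; mem=10
  op7 P1: load  L0 → I/S/I/S on L0; bus BusRd; mem=80
  op8 P3: load  L4 → I/I/S/S on L4; bus BusRd Flush; mem=18
  op9 P2: load  L0 → I/S/S/S on L0; bus BusRd; mem=80
  op10 P3: store L0 := 89 → I/I/I/M on L0; bus BusRdX; mem=80
  op11 P2: load  L1 → I/I/S/I on L1; bus BusRd; mem=70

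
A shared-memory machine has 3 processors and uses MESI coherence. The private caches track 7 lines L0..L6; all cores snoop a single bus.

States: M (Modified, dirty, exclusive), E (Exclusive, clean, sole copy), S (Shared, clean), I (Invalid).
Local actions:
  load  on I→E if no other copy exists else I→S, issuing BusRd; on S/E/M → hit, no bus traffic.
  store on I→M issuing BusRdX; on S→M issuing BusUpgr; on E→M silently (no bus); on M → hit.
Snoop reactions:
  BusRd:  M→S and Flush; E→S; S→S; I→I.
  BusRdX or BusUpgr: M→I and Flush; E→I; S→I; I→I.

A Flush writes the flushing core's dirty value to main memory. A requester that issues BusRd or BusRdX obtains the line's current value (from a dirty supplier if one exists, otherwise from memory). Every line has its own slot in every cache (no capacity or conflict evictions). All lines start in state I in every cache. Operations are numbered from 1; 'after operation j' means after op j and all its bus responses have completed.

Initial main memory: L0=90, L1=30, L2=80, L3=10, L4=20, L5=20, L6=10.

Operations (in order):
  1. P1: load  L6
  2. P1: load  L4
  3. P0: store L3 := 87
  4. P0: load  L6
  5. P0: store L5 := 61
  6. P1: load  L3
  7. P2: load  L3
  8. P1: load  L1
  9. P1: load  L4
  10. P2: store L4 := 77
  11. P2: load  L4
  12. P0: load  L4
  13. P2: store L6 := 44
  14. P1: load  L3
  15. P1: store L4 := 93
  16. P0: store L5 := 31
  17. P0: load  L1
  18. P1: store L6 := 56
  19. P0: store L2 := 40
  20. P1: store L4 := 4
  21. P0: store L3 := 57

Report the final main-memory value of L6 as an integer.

step 1: P1: load  L6  ⟶  IEI  (L6)  txn=BusRd  M[L6]=10
step 2: P1: load  L4  ⟶  IEI  (L4)  txn=BusRd  M[L4]=20
step 3: P0: store L3 := 87  ⟶  MII  (L3)  txn=BusRdX  M[L3]=10
step 4: P0: load  L6  ⟶  SSI  (L6)  txn=BusRd  M[L6]=10
step 5: P0: store L5 := 61  ⟶  MII  (L5)  txn=BusRdX  M[L5]=20
step 6: P1: load  L3  ⟶  SSI  (L3)  txn=BusRd+Flush  M[L3]=87
step 7: P2: load  L3  ⟶  SSS  (L3)  txn=BusRd  M[L3]=87
step 8: P1: load  L1  ⟶  IEI  (L1)  txn=BusRd  M[L1]=30
step 9: P1: load  L4  ⟶  IEI  (L4)  txn=∅  M[L4]=20
step 10: P2: store L4 := 77  ⟶  IIM  (L4)  txn=BusRdX  M[L4]=20
step 11: P2: load  L4  ⟶  IIM  (L4)  txn=∅  M[L4]=20
step 12: P0: load  L4  ⟶  SIS  (L4)  txn=BusRd+Flush  M[L4]=77
step 13: P2: store L6 := 44  ⟶  IIM  (L6)  txn=BusRdX  M[L6]=10
step 14: P1: load  L3  ⟶  SSS  (L3)  txn=∅  M[L3]=87
step 15: P1: store L4 := 93  ⟶  IMI  (L4)  txn=BusRdX  M[L4]=77
step 16: P0: store L5 := 31  ⟶  MII  (L5)  txn=∅  M[L5]=20
step 17: P0: load  L1  ⟶  SSI  (L1)  txn=BusRd  M[L1]=30
step 18: P1: store L6 := 56  ⟶  IMI  (L6)  txn=BusRdX+Flush  M[L6]=44
step 19: P0: store L2 := 40  ⟶  MII  (L2)  txn=BusRdX  M[L2]=80
step 20: P1: store L4 := 4  ⟶  IMI  (L4)  txn=∅  M[L4]=77
step 21: P0: store L3 := 57  ⟶  MII  (L3)  txn=BusUpgr  M[L3]=87

memory[L6] = 44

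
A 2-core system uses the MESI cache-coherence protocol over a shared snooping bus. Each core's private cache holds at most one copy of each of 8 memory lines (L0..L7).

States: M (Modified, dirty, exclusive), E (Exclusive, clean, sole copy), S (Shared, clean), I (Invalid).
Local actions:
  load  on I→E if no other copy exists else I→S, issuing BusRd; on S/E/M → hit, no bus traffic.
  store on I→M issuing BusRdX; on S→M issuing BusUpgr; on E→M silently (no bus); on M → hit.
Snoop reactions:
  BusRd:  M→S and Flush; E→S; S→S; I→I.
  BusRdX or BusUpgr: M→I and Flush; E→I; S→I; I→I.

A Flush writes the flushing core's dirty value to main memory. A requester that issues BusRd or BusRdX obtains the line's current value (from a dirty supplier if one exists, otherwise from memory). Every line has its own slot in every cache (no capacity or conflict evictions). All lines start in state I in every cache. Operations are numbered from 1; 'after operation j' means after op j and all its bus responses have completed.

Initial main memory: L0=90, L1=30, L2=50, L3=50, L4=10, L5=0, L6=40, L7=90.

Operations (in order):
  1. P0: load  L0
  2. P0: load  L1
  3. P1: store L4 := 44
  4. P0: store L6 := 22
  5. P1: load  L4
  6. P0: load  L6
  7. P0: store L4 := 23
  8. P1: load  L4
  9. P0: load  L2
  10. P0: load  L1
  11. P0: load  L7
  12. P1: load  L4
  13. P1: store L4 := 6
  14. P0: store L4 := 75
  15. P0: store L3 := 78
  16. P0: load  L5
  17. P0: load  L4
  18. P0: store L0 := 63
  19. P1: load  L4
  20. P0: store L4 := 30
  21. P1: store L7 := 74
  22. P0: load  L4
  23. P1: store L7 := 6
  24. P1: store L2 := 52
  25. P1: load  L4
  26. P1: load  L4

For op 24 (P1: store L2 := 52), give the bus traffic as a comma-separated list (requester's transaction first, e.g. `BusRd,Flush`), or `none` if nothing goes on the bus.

1. P0: load  L0  bus=[BusRd]  L0: P0=E P1=I  mem[L0]=90
2. P0: load  L1  bus=[BusRd]  L1: P0=E P1=I  mem[L1]=30
3. P1: store L4 := 44  bus=[BusRdX]  L4: P0=I P1=M  mem[L4]=10
4. P0: store L6 := 22  bus=[BusRdX]  L6: P0=M P1=I  mem[L6]=40
5. P1: load  L4  bus=[-]  L4: P0=I P1=M  mem[L4]=10
6. P0: load  L6  bus=[-]  L6: P0=M P1=I  mem[L6]=40
7. P0: store L4 := 23  bus=[BusRdX,Flush]  L4: P0=M P1=I  mem[L4]=44
8. P1: load  L4  bus=[BusRd,Flush]  L4: P0=S P1=S  mem[L4]=23
9. P0: load  L2  bus=[BusRd]  L2: P0=E P1=I  mem[L2]=50
10. P0: load  L1  bus=[-]  L1: P0=E P1=I  mem[L1]=30
11. P0: load  L7  bus=[BusRd]  L7: P0=E P1=I  mem[L7]=90
12. P1: load  L4  bus=[-]  L4: P0=S P1=S  mem[L4]=23
13. P1: store L4 := 6  bus=[BusUpgr]  L4: P0=I P1=M  mem[L4]=23
14. P0: store L4 := 75  bus=[BusRdX,Flush]  L4: P0=M P1=I  mem[L4]=6
15. P0: store L3 := 78  bus=[BusRdX]  L3: P0=M P1=I  mem[L3]=50
16. P0: load  L5  bus=[BusRd]  L5: P0=E P1=I  mem[L5]=0
17. P0: load  L4  bus=[-]  L4: P0=M P1=I  mem[L4]=6
18. P0: store L0 := 63  bus=[-]  L0: P0=M P1=I  mem[L0]=90
19. P1: load  L4  bus=[BusRd,Flush]  L4: P0=S P1=S  mem[L4]=75
20. P0: store L4 := 30  bus=[BusUpgr]  L4: P0=M P1=I  mem[L4]=75
21. P1: store L7 := 74  bus=[BusRdX]  L7: P0=I P1=M  mem[L7]=90
22. P0: load  L4  bus=[-]  L4: P0=M P1=I  mem[L4]=75
23. P1: store L7 := 6  bus=[-]  L7: P0=I P1=M  mem[L7]=90
24. P1: store L2 := 52  bus=[BusRdX]  L2: P0=I P1=M  mem[L2]=50
25. P1: load  L4  bus=[BusRd,Flush]  L4: P0=S P1=S  mem[L4]=30
26. P1: load  L4  bus=[-]  L4: P0=S P1=S  mem[L4]=30

bus = BusRdX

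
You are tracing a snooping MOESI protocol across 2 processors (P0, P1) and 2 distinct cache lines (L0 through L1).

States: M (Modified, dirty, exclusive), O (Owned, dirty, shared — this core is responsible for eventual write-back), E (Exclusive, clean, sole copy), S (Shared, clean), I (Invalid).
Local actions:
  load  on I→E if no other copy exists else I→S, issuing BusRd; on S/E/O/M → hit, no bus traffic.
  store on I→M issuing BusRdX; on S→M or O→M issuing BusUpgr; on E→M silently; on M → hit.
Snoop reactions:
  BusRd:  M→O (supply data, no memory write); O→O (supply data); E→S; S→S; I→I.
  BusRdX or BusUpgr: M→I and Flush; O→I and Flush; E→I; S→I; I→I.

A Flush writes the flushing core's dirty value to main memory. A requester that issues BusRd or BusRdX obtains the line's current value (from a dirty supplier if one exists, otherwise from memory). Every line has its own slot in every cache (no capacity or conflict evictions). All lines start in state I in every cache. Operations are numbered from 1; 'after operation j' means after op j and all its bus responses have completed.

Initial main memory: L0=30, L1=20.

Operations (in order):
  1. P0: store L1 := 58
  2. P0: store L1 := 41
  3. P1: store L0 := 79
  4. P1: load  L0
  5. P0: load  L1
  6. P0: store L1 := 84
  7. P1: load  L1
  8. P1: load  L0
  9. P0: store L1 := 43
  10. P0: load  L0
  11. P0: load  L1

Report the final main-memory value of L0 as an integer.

memory[L0] = 30

  op1 P0: store L1 := 58 → M/I on L1; bus BusRdX; mem=20
  op2 P0: store L1 := 41 → M/I on L1; bus (none); mem=20
  op3 P1: store L0 := 79 → I/M on L0; bus BusRdX; mem=30
  op4 P1: load  L0 → I/M on L0; bus (none); mem=30
  op5 P0: load  L1 → M/I on L1; bus (none); mem=20
  op6 P0: store L1 := 84 → M/I on L1; bus (none); mem=20
  op7 P1: load  L1 → O/S on L1; bus BusRd; mem=20
  op8 P1: load  L0 → I/M on L0; bus (none); mem=30
  op9 P0: store L1 := 43 → M/I on L1; bus BusUpgr; mem=20
  op10 P0: load  L0 → S/O on L0; bus BusRd; mem=30
  op11 P0: load  L1 → M/I on L1; bus (none); mem=20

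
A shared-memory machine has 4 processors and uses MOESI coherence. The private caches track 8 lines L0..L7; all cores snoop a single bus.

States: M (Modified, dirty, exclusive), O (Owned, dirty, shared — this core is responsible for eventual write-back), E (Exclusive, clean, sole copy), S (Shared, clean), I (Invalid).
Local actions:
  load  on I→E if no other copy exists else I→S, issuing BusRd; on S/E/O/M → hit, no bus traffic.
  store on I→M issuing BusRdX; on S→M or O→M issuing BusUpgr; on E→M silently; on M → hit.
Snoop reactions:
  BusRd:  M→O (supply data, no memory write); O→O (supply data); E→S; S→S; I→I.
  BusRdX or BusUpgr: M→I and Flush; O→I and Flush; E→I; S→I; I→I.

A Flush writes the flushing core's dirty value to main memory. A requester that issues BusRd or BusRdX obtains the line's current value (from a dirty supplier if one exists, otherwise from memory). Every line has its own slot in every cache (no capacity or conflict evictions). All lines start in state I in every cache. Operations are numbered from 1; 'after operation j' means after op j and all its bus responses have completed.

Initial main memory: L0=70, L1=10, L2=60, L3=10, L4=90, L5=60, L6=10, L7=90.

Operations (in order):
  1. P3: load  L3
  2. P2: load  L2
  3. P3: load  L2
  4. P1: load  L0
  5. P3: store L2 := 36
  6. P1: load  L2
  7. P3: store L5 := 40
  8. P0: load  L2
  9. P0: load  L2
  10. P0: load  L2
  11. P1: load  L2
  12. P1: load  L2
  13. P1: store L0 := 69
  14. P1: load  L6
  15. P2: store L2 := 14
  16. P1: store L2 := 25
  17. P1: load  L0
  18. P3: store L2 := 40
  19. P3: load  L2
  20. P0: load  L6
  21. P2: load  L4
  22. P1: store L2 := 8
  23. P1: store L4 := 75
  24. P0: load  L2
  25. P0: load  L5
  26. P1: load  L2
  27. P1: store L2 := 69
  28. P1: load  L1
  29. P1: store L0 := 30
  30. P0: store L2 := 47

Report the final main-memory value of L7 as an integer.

step 1: P3: load  L3  ⟶  IIIE  (L3)  txn=BusRd  M[L3]=10
step 2: P2: load  L2  ⟶  IIEI  (L2)  txn=BusRd  M[L2]=60
step 3: P3: load  L2  ⟶  IISS  (L2)  txn=BusRd  M[L2]=60
step 4: P1: load  L0  ⟶  IEII  (L0)  txn=BusRd  M[L0]=70
step 5: P3: store L2 := 36  ⟶  IIIM  (L2)  txn=BusUpgr  M[L2]=60
step 6: P1: load  L2  ⟶  ISIO  (L2)  txn=BusRd  M[L2]=60
step 7: P3: store L5 := 40  ⟶  IIIM  (L5)  txn=BusRdX  M[L5]=60
step 8: P0: load  L2  ⟶  SSIO  (L2)  txn=BusRd  M[L2]=60
step 9: P0: load  L2  ⟶  SSIO  (L2)  txn=∅  M[L2]=60
step 10: P0: load  L2  ⟶  SSIO  (L2)  txn=∅  M[L2]=60
step 11: P1: load  L2  ⟶  SSIO  (L2)  txn=∅  M[L2]=60
step 12: P1: load  L2  ⟶  SSIO  (L2)  txn=∅  M[L2]=60
step 13: P1: store L0 := 69  ⟶  IMII  (L0)  txn=∅  M[L0]=70
step 14: P1: load  L6  ⟶  IEII  (L6)  txn=BusRd  M[L6]=10
step 15: P2: store L2 := 14  ⟶  IIMI  (L2)  txn=BusRdX+Flush  M[L2]=36
step 16: P1: store L2 := 25  ⟶  IMII  (L2)  txn=BusRdX+Flush  M[L2]=14
step 17: P1: load  L0  ⟶  IMII  (L0)  txn=∅  M[L0]=70
step 18: P3: store L2 := 40  ⟶  IIIM  (L2)  txn=BusRdX+Flush  M[L2]=25
step 19: P3: load  L2  ⟶  IIIM  (L2)  txn=∅  M[L2]=25
step 20: P0: load  L6  ⟶  SSII  (L6)  txn=BusRd  M[L6]=10
step 21: P2: load  L4  ⟶  IIEI  (L4)  txn=BusRd  M[L4]=90
step 22: P1: store L2 := 8  ⟶  IMII  (L2)  txn=BusRdX+Flush  M[L2]=40
step 23: P1: store L4 := 75  ⟶  IMII  (L4)  txn=BusRdX  M[L4]=90
step 24: P0: load  L2  ⟶  SOII  (L2)  txn=BusRd  M[L2]=40
step 25: P0: load  L5  ⟶  SIIO  (L5)  txn=BusRd  M[L5]=60
step 26: P1: load  L2  ⟶  SOII  (L2)  txn=∅  M[L2]=40
step 27: P1: store L2 := 69  ⟶  IMII  (L2)  txn=BusUpgr  M[L2]=40
step 28: P1: load  L1  ⟶  IEII  (L1)  txn=BusRd  M[L1]=10
step 29: P1: store L0 := 30  ⟶  IMII  (L0)  txn=∅  M[L0]=70
step 30: P0: store L2 := 47  ⟶  MIII  (L2)  txn=BusRdX+Flush  M[L2]=69

memory[L7] = 90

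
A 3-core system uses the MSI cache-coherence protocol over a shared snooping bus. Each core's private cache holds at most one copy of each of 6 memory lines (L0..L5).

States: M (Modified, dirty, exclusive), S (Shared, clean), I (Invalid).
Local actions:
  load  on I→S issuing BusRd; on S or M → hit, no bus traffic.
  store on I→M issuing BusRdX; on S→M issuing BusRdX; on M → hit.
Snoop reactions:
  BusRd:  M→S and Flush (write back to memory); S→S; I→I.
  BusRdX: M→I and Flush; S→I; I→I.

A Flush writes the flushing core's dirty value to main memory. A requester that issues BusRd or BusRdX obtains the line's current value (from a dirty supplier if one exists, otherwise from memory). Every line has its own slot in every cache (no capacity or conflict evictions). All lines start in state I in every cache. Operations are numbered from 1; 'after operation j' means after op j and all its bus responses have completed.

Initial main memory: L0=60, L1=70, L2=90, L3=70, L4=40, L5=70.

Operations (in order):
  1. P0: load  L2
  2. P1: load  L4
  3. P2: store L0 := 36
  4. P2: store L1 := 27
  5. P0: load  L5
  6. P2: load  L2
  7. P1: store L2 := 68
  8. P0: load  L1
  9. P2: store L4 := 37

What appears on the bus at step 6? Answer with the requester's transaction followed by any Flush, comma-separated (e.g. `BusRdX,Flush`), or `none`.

1. P0: load  L2  bus=[BusRd]  L2: P0=S P1=I P2=I  mem[L2]=90
2. P1: load  L4  bus=[BusRd]  L4: P0=I P1=S P2=I  mem[L4]=40
3. P2: store L0 := 36  bus=[BusRdX]  L0: P0=I P1=I P2=M  mem[L0]=60
4. P2: store L1 := 27  bus=[BusRdX]  L1: P0=I P1=I P2=M  mem[L1]=70
5. P0: load  L5  bus=[BusRd]  L5: P0=S P1=I P2=I  mem[L5]=70
6. P2: load  L2  bus=[BusRd]  L2: P0=S P1=I P2=S  mem[L2]=90
7. P1: store L2 := 68  bus=[BusRdX]  L2: P0=I P1=M P2=I  mem[L2]=90
8. P0: load  L1  bus=[BusRd,Flush]  L1: P0=S P1=I P2=S  mem[L1]=27
9. P2: store L4 := 37  bus=[BusRdX]  L4: P0=I P1=I P2=M  mem[L4]=40

bus = BusRd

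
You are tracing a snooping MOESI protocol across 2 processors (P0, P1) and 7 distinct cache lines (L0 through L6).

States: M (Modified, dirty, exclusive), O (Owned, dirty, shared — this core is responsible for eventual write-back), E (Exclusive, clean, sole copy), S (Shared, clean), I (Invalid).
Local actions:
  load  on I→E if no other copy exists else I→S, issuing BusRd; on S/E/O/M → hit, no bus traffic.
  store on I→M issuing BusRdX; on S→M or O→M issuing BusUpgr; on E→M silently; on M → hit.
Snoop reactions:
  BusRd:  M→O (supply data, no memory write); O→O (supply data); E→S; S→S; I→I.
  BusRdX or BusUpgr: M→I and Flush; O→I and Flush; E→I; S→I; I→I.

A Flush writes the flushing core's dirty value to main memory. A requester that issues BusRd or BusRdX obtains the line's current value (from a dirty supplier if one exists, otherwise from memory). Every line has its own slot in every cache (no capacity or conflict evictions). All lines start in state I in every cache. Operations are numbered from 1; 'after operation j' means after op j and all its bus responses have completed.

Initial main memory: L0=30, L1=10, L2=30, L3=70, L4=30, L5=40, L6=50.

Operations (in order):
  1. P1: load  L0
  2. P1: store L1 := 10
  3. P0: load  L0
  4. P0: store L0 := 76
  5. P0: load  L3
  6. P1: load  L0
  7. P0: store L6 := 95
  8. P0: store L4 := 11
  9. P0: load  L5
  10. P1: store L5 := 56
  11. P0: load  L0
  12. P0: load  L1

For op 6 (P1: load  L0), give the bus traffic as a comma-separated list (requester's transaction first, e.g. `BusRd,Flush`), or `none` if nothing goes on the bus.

[1] P1: load  L0 | P0:I, P1:E(30) | bus: BusRd
[2] P1: store L1 := 10 | P0:I, P1:M(10) | bus: BusRdX
[3] P0: load  L0 | P0:S(30), P1:S(30) | bus: BusRd
[4] P0: store L0 := 76 | P0:M(76), P1:I | bus: BusUpgr
[5] P0: load  L3 | P0:E(70), P1:I | bus: BusRd
[6] P1: load  L0 | P0:O(76), P1:S(76) | bus: BusRd
[7] P0: store L6 := 95 | P0:M(95), P1:I | bus: BusRdX
[8] P0: store L4 := 11 | P0:M(11), P1:I | bus: BusRdX
[9] P0: load  L5 | P0:E(40), P1:I | bus: BusRd
[10] P1: store L5 := 56 | P0:I, P1:M(56) | bus: BusRdX
[11] P0: load  L0 | P0:O(76), P1:S(76) | bus: none
[12] P0: load  L1 | P0:S(10), P1:O(10) | bus: BusRd

bus = BusRd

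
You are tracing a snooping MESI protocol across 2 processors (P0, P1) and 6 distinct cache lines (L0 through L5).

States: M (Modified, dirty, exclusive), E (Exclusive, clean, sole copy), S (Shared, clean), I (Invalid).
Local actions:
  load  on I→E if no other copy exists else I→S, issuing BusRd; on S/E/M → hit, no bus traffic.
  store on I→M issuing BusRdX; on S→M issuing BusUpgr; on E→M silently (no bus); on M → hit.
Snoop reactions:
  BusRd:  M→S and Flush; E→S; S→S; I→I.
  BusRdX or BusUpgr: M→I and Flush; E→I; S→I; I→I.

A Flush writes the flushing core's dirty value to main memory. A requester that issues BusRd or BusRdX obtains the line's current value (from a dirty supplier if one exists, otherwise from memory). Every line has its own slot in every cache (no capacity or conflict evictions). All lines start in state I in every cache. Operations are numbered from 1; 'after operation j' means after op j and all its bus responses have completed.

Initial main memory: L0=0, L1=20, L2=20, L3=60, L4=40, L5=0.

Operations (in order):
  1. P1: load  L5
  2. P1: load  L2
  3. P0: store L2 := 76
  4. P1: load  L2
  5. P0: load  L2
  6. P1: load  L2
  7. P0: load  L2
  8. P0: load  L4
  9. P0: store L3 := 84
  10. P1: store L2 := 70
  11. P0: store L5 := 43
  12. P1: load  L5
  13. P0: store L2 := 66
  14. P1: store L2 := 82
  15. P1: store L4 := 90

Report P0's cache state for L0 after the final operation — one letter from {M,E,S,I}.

state = I

  op1 P1: load  L5 → I/E on L5; bus BusRd; mem=0
  op2 P1: load  L2 → I/E on L2; bus BusRd; mem=20
  op3 P0: store L2 := 76 → M/I on L2; bus BusRdX; mem=20
  op4 P1: load  L2 → S/S on L2; bus BusRd Flush; mem=76
  op5 P0: load  L2 → S/S on L2; bus (none); mem=76
  op6 P1: load  L2 → S/S on L2; bus (none); mem=76
  op7 P0: load  L2 → S/S on L2; bus (none); mem=76
  op8 P0: load  L4 → E/I on L4; bus BusRd; mem=40
  op9 P0: store L3 := 84 → M/I on L3; bus BusRdX; mem=60
  op10 P1: store L2 := 70 → I/M on L2; bus BusUpgr; mem=76
  op11 P0: store L5 := 43 → M/I on L5; bus BusRdX; mem=0
  op12 P1: load  L5 → S/S on L5; bus BusRd Flush; mem=43
  op13 P0: store L2 := 66 → M/I on L2; bus BusRdX Flush; mem=70
  op14 P1: store L2 := 82 → I/M on L2; bus BusRdX Flush; mem=66
  op15 P1: store L4 := 90 → I/M on L4; bus BusRdX; mem=40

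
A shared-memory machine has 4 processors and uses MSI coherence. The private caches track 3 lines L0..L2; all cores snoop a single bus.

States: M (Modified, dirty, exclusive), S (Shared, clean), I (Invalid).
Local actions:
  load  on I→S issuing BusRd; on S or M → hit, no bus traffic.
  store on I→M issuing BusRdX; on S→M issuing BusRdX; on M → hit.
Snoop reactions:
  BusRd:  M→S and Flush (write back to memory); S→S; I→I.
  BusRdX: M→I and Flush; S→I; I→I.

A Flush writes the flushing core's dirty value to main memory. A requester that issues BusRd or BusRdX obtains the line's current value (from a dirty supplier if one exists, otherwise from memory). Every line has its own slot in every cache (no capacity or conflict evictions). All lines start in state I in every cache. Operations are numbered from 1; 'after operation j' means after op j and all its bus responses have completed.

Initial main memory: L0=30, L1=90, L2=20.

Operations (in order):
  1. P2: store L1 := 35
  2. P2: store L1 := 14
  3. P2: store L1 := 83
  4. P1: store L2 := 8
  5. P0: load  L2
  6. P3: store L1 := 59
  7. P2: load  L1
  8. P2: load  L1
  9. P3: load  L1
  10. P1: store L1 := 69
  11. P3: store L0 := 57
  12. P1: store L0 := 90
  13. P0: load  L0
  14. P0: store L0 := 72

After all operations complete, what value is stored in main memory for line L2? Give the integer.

[1] P2: store L1 := 35 | P0:I, P1:I, P2:M(35), P3:I | bus: BusRdX
[2] P2: store L1 := 14 | P0:I, P1:I, P2:M(14), P3:I | bus: none
[3] P2: store L1 := 83 | P0:I, P1:I, P2:M(83), P3:I | bus: none
[4] P1: store L2 := 8 | P0:I, P1:M(8), P2:I, P3:I | bus: BusRdX
[5] P0: load  L2 | P0:S(8), P1:S(8), P2:I, P3:I | bus: BusRd,Flush
[6] P3: store L1 := 59 | P0:I, P1:I, P2:I, P3:M(59) | bus: BusRdX,Flush
[7] P2: load  L1 | P0:I, P1:I, P2:S(59), P3:S(59) | bus: BusRd,Flush
[8] P2: load  L1 | P0:I, P1:I, P2:S(59), P3:S(59) | bus: none
[9] P3: load  L1 | P0:I, P1:I, P2:S(59), P3:S(59) | bus: none
[10] P1: store L1 := 69 | P0:I, P1:M(69), P2:I, P3:I | bus: BusRdX
[11] P3: store L0 := 57 | P0:I, P1:I, P2:I, P3:M(57) | bus: BusRdX
[12] P1: store L0 := 90 | P0:I, P1:M(90), P2:I, P3:I | bus: BusRdX,Flush
[13] P0: load  L0 | P0:S(90), P1:S(90), P2:I, P3:I | bus: BusRd,Flush
[14] P0: store L0 := 72 | P0:M(72), P1:I, P2:I, P3:I | bus: BusRdX

memory[L2] = 8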